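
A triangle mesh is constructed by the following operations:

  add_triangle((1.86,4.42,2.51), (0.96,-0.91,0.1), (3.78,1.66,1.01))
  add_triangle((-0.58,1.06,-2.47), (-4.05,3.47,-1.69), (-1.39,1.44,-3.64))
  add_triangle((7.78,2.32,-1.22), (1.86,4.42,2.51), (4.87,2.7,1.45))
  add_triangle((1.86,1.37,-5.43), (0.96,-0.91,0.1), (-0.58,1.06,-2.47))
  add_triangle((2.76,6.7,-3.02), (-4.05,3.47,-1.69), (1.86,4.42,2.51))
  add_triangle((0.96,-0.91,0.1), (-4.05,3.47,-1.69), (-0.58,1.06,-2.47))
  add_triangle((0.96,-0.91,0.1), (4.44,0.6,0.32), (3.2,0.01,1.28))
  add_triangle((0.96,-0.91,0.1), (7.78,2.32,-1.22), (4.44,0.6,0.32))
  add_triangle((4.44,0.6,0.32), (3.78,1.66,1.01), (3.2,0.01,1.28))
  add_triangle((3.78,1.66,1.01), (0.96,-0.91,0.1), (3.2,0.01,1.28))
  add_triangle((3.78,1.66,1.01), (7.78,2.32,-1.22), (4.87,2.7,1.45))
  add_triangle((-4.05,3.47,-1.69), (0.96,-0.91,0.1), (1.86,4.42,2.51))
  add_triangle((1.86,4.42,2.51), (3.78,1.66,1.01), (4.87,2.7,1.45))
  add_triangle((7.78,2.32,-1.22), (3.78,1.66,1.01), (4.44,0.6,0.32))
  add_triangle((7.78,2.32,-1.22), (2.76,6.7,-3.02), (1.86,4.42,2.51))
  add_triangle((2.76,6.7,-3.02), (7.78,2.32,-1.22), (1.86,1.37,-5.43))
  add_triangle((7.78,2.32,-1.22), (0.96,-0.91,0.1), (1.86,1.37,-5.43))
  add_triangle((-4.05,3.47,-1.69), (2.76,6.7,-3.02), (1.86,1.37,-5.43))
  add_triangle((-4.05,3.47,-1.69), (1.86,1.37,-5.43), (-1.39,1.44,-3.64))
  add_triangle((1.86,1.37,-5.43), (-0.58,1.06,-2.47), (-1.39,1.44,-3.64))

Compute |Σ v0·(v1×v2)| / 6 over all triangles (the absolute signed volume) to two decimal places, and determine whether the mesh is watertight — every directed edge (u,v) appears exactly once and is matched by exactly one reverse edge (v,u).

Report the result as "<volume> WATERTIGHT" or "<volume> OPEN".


Per-triangle v0·(v1×v2)/6:
  t1: +1.3334
  t2: -0.7884
  t3: +6.5622
  t4: +0.7488
  t5: +27.5427
  t6: +0.2458
  t7: +0.7978
  t8: +1.3412
  t9: +1.1229
  t10: -0.4941
  t11: +1.0638
  t12: -1.1178
  t13: +0.3742
  t14: +2.2068
  t15: +34.3172
  t16: +36.4212
  t17: +7.7055
  t18: +29.6283
  t19: +5.0780
  t20: -0.3692
Σ = +153.7203 → |volume| = 153.72

Directed edges: 60 total, each appears once with its reverse present → watertight.

153.72 WATERTIGHT


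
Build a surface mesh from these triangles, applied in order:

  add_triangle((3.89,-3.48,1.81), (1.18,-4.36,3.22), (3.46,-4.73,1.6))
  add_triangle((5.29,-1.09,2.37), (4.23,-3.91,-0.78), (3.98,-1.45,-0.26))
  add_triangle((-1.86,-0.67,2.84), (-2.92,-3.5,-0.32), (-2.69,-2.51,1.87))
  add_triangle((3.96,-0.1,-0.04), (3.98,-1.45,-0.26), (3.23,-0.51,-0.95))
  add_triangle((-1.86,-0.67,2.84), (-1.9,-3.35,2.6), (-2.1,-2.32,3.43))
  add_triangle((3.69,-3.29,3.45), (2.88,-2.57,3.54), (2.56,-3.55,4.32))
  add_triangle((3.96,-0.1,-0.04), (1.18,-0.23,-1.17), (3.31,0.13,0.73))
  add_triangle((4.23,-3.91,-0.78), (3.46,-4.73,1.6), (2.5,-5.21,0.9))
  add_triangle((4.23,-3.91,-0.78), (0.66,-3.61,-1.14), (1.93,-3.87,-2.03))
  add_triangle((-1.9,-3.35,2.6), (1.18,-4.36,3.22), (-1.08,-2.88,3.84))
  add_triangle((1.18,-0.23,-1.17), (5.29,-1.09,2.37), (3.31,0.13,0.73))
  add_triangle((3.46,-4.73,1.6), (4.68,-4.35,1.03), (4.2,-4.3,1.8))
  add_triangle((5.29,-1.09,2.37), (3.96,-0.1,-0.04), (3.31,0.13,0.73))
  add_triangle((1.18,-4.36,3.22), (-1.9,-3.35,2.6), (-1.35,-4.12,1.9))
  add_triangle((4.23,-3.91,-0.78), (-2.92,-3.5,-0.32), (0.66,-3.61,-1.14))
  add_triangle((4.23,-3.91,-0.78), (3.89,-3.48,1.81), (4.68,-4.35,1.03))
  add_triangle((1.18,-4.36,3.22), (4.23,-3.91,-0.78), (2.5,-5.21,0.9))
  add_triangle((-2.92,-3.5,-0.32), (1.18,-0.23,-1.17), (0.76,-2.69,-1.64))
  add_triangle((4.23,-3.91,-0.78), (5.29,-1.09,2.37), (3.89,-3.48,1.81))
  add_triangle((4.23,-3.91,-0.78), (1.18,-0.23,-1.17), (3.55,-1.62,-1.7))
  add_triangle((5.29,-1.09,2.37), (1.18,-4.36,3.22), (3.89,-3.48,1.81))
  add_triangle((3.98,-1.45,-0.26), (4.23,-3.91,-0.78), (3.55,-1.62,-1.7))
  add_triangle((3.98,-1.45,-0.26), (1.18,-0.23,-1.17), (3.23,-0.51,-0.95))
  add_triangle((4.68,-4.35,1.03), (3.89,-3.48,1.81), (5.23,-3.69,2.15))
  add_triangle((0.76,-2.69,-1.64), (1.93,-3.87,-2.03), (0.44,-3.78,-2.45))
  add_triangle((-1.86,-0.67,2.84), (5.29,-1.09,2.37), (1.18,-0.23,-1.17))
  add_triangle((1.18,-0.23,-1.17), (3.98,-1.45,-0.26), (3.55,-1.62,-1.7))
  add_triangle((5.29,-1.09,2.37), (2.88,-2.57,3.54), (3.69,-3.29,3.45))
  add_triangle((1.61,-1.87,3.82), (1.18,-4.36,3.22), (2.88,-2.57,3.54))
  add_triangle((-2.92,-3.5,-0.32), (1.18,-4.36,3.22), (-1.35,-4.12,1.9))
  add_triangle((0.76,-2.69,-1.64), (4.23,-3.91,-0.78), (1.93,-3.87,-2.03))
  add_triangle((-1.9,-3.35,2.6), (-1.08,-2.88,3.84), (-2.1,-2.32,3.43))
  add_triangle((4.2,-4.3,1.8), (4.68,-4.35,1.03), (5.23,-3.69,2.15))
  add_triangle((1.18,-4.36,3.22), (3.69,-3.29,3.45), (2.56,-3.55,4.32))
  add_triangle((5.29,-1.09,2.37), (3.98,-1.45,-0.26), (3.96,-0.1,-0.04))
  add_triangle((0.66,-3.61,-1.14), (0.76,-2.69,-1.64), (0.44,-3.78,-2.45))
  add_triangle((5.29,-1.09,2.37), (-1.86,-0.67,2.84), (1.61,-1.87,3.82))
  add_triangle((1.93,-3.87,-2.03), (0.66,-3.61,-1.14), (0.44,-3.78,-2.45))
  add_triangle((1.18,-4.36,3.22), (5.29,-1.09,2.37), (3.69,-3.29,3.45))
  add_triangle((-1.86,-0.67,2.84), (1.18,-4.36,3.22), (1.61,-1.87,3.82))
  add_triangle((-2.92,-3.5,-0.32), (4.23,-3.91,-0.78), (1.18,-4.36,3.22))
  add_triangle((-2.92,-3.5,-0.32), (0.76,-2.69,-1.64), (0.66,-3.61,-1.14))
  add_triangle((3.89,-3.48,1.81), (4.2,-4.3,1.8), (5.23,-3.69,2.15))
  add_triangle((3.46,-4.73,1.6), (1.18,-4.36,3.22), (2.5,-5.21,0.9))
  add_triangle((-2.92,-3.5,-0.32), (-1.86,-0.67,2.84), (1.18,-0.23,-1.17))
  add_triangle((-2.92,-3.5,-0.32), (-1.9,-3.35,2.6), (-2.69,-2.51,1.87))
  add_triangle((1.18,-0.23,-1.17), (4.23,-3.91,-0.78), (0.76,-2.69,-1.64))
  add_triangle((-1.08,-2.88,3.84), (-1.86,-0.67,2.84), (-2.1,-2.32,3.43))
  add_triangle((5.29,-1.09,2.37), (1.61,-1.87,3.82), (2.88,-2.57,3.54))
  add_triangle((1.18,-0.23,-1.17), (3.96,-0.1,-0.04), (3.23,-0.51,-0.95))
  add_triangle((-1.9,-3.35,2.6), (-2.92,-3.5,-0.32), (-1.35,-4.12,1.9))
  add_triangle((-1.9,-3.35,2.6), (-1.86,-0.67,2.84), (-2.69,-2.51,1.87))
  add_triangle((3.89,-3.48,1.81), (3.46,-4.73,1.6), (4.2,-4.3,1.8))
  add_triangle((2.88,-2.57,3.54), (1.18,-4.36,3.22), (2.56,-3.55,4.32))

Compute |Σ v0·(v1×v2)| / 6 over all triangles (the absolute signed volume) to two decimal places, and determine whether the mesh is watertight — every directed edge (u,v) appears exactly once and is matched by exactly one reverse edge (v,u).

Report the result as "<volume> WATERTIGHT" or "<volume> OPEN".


88.06 OPEN

Per-triangle v0·(v1×v2)/6:
  t1: +2.8520
  t2: +3.9875
  t3: +0.5848
  t4: +0.7549
  t5: +0.3307
  t6: +0.6579
  t7: +0.0624
  t8: +3.1045
  t9: +2.0431
  t10: +3.3236
  t11: -1.2074
  t12: +0.7749
  t13: +0.8235
  t14: +2.5562
  t15: +2.6348
  t16: +0.1973
  t17: -3.8892
  t18: +0.8979
  t19: +6.4974
  t20: +0.4812
  t21: +6.1117
  t22: +2.1978
  t23: +0.3854
  t24: -0.7657
  t25: +0.0382
  t26: -1.5349
  t27: +0.4315
  t28: +1.8863
  t29: +2.5544
  t30: +1.9920
  t31: -0.1400
  t32: +1.2061
  t33: +1.1086
  t34: +2.2692
  t35: +2.2972
  t36: -0.3221
  t37: +2.1044
  t38: +1.0461
  t39: +0.5193
  t40: +5.4991
  t41: +17.0021
  t42: +1.5665
  t43: +0.1986
  t44: +3.1698
  t45: -1.4498
  t46: +2.1063
  t47: +2.2446
  t48: +0.8893
  t49: +2.3489
  t50: +0.2063
  t51: +2.3502
  t52: +1.7049
  t53: +0.1600
  t54: -0.7875
Σ = +88.0627 → |volume| = 88.06

Directed edges: 162 total; 6 unmatched, e.g. (4.23,-3.91,-0.78)→(3.46,-4.73,1.6) → open.


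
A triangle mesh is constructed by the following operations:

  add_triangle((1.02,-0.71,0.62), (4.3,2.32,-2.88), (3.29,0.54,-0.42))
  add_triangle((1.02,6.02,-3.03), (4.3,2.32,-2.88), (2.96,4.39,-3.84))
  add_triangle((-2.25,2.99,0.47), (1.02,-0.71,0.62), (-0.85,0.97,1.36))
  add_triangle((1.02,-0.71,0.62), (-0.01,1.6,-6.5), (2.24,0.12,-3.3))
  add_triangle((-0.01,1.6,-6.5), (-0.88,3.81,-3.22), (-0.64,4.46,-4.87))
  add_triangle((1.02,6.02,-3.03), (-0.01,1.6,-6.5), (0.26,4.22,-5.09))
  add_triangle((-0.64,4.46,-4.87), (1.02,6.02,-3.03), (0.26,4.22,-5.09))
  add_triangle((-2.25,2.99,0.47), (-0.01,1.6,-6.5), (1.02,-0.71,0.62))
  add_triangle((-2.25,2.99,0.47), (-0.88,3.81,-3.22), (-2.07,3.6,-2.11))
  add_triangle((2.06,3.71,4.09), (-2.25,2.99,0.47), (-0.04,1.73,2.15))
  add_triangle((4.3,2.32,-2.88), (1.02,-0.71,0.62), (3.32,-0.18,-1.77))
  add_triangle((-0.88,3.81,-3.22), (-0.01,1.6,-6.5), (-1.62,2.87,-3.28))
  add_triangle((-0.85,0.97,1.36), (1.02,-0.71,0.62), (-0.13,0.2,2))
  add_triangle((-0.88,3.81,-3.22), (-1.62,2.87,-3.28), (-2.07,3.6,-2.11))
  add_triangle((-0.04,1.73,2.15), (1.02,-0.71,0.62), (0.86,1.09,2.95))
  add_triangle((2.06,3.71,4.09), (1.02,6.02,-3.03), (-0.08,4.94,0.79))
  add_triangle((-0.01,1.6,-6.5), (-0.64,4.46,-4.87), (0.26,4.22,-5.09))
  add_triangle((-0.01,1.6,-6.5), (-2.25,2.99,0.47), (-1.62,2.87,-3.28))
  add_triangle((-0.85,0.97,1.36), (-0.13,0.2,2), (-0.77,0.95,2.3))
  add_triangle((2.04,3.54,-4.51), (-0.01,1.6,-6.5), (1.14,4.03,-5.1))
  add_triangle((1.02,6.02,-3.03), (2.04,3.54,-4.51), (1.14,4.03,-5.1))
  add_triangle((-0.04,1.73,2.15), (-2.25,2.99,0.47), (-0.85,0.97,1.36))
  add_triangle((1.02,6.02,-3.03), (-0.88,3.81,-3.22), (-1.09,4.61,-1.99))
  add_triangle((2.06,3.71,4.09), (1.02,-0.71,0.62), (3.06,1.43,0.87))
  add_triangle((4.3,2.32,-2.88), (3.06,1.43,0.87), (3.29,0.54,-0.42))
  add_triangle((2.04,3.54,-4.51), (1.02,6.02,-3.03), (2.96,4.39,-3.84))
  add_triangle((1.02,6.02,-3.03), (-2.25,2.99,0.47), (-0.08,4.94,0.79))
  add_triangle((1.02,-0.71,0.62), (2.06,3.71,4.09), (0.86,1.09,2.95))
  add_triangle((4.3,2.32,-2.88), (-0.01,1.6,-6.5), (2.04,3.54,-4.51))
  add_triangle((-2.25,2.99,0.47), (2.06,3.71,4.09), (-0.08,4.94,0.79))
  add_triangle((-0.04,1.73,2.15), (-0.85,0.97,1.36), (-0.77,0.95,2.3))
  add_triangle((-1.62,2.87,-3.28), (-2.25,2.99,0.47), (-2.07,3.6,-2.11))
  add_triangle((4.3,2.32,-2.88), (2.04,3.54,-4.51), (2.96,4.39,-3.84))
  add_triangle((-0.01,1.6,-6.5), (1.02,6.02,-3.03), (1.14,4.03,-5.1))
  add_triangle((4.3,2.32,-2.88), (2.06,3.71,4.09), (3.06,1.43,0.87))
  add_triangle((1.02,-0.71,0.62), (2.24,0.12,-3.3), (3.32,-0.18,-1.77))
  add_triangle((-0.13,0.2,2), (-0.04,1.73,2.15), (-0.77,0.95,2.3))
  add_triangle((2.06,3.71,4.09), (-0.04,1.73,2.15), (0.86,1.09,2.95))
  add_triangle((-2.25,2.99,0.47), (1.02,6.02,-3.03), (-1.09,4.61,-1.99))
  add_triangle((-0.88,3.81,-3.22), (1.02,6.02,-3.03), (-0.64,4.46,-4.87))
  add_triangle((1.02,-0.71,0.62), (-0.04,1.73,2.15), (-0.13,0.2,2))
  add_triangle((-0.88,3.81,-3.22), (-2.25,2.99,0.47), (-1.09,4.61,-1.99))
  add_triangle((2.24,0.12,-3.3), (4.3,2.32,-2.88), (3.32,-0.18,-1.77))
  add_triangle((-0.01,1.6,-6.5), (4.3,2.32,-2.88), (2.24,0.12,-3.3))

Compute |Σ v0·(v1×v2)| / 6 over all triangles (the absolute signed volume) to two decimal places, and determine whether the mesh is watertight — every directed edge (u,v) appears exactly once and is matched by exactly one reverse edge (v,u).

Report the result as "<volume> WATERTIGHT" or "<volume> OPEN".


Per-triangle v0·(v1×v2)/6:
  t1: +0.4575
  t2: +2.5837
  t3: -0.3361
  t4: +0.5914
  t5: +1.0240
  t6: +1.7633
  t7: +2.9549
  t8: -2.0695
  t9: +1.4336
  t10: +2.3357
  t11: +1.4313
  t12: +3.3237
  t13: -0.0988
  t14: +1.2387
  t15: -0.0782
  t16: +10.1866
  t17: +2.9793
  t18: -0.4043
  t19: +0.0103
  t20: +3.1312
  t21: +3.1870
  t22: +0.8717
  t23: +2.9505
  t24: +2.5832
  t25: +2.3017
  t26: +3.7105
  t27: +7.2448
  t28: +1.3079
  t29: +7.7581
  t30: +6.3240
  t31: +0.2338
  t32: +0.4685
  t33: +3.0452
  t34: +3.4784
  t35: +6.3032
  t36: +0.6074
  t37: +0.3373
  t38: +1.1200
  t39: +2.7940
  t40: +2.1945
  t41: +0.5611
  t42: +1.8395
  t43: +2.8964
  t44: +7.1467
Σ = +103.7238 → |volume| = 103.72

Directed edges: 132 total; 6 unmatched, e.g. (3.29,0.54,-0.42)→(1.02,-0.71,0.62) → open.

103.72 OPEN


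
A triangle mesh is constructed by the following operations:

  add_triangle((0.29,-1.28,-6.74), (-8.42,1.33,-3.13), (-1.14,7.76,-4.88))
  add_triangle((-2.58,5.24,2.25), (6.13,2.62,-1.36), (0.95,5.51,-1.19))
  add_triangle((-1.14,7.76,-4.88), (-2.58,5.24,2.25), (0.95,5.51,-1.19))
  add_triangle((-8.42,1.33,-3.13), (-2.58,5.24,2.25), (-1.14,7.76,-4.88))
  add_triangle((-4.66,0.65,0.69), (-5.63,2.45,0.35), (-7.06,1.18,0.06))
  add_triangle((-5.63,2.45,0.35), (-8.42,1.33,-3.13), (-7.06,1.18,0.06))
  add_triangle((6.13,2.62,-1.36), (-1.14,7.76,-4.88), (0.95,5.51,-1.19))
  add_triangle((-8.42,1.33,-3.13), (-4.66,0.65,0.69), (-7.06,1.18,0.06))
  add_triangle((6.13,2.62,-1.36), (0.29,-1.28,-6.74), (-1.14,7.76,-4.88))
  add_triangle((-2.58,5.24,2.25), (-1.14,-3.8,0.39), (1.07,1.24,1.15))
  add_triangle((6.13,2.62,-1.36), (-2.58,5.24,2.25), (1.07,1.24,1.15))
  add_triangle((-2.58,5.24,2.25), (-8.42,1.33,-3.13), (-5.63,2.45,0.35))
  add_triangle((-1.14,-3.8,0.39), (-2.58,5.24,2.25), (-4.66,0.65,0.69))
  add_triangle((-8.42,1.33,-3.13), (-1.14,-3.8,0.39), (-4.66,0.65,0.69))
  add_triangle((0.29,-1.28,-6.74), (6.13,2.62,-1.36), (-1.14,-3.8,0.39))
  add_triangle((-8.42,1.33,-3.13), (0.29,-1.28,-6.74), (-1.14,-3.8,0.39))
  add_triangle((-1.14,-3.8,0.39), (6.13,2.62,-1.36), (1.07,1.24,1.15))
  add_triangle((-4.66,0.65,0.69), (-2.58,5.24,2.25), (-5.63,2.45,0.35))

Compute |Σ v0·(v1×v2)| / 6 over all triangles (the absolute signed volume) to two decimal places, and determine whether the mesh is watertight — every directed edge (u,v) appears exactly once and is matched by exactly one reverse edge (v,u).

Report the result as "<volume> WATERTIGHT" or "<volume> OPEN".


380.77 WATERTIGHT

Per-triangle v0·(v1×v2)/6:
  t1: +80.5593
  t2: +15.0935
  t3: +17.9450
  t4: +64.3556
  t5: +1.2007
  t6: +5.6572
  t7: +18.5149
  t8: +0.5446
  t9: +63.6112
  t10: +4.5911
  t11: +7.6490
  t12: +9.5380
  t13: +6.5821
  t14: +13.4310
  t15: +22.7906
  t16: +39.6569
  t17: +4.8053
  t18: +4.2482
Σ = +380.7742 → |volume| = 380.77

Directed edges: 54 total, each appears once with its reverse present → watertight.


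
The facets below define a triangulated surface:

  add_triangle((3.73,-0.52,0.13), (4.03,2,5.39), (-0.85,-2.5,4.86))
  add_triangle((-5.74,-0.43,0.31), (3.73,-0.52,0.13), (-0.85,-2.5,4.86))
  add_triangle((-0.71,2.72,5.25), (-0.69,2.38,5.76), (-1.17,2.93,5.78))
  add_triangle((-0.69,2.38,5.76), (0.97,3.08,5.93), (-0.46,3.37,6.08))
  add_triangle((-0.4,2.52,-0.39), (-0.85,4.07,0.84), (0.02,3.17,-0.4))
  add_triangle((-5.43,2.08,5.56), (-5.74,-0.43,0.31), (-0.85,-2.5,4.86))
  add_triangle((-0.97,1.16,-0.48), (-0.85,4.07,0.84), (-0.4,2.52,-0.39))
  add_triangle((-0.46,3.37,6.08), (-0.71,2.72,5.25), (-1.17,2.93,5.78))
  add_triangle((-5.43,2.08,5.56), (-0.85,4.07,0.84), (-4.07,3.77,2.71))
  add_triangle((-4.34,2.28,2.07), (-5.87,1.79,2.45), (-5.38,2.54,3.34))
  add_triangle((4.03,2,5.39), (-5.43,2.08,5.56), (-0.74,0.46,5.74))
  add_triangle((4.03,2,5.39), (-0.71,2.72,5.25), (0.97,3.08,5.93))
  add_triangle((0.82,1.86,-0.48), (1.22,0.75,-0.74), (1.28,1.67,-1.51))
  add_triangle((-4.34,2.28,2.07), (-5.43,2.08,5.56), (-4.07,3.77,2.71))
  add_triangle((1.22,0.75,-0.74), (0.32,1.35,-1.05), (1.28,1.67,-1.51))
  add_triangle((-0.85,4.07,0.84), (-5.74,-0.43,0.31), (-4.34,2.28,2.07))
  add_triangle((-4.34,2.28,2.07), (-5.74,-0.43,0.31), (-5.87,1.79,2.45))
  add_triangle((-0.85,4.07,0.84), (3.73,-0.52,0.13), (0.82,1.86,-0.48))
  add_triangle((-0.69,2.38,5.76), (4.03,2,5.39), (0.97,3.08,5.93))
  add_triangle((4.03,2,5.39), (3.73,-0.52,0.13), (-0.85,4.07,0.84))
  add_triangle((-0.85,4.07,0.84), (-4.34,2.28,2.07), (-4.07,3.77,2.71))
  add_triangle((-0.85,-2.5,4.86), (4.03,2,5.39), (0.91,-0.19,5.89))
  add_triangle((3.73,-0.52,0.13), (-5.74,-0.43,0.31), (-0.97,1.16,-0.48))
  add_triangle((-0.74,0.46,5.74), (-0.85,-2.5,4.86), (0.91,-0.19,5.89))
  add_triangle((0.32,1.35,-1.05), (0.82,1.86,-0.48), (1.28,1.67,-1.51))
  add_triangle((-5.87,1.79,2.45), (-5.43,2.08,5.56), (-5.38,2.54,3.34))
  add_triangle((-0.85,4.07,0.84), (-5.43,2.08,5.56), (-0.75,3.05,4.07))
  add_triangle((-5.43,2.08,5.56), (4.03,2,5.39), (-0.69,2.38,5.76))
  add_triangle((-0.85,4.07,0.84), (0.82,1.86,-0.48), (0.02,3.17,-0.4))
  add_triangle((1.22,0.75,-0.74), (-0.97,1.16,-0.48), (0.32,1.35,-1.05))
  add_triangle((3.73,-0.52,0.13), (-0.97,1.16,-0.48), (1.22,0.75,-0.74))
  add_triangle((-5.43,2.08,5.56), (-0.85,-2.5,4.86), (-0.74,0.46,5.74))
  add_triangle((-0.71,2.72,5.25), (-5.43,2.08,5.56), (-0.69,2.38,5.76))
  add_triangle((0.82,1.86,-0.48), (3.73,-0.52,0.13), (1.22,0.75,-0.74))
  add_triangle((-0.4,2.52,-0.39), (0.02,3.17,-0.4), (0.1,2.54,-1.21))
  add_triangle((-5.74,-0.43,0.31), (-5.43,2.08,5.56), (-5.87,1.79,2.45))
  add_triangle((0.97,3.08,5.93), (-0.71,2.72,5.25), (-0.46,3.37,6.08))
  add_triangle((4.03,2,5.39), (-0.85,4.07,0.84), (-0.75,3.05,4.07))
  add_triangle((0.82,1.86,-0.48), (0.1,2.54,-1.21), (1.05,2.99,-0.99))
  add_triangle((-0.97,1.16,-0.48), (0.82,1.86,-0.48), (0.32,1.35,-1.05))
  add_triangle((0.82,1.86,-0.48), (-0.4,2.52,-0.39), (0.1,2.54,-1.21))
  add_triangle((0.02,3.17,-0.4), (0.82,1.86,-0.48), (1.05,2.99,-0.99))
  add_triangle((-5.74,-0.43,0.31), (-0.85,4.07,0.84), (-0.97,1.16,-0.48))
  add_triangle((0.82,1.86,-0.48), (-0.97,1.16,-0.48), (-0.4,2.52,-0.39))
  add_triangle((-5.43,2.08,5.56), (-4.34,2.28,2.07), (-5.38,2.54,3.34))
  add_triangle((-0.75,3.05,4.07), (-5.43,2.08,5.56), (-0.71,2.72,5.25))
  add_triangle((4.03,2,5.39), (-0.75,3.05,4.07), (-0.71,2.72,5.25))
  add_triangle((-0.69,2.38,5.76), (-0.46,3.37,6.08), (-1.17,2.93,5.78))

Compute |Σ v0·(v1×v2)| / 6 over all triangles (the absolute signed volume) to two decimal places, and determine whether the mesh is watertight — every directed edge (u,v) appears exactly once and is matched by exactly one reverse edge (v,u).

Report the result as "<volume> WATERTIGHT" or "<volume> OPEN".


162.95 OPEN

Per-triangle v0·(v1×v2)/6:
  t1: +16.3326
  t2: +2.9092
  t3: -0.2103
  t4: +1.2215
  t5: +0.3307
  t6: +23.7283
  t7: +0.5109
  t8: -0.0543
  t9: +4.8781
  t10: +0.7967
  t11: +14.4581
  t12: -1.2608
  t13: +0.2054
  t14: +3.9355
  t15: -0.0183
  t16: +5.2799
  t17: +1.4003
  t18: +2.3167
  t19: +3.1931
  t20: +11.5106
  t21: +1.5020
  t22: +3.9383
  t23: +0.0163
  t24: +4.7560
  t25: +0.2103
  t26: +2.4440
  t27: +11.2655
  t28: +2.0144
  t29: +0.4645
  t30: -0.0551
  t31: -0.2433
  t32: +13.3779
  t33: +2.5356
  t34: +0.6695
  t35: +0.1986
  t36: +6.1602
  t37: -0.3386
  t38: +10.7617
  t39: -0.0229
  t40: +0.3068
  t41: -0.3420
  t42: +0.1280
  t43: +3.0418
  t44: +0.2042
  t45: +0.1827
  t46: +3.9931
  t47: +3.7815
  t48: +0.5328
Σ = +162.9475 → |volume| = 162.95

Directed edges: 144 total; 6 unmatched, e.g. (-0.74,0.46,5.74)→(4.03,2,5.39) → open.


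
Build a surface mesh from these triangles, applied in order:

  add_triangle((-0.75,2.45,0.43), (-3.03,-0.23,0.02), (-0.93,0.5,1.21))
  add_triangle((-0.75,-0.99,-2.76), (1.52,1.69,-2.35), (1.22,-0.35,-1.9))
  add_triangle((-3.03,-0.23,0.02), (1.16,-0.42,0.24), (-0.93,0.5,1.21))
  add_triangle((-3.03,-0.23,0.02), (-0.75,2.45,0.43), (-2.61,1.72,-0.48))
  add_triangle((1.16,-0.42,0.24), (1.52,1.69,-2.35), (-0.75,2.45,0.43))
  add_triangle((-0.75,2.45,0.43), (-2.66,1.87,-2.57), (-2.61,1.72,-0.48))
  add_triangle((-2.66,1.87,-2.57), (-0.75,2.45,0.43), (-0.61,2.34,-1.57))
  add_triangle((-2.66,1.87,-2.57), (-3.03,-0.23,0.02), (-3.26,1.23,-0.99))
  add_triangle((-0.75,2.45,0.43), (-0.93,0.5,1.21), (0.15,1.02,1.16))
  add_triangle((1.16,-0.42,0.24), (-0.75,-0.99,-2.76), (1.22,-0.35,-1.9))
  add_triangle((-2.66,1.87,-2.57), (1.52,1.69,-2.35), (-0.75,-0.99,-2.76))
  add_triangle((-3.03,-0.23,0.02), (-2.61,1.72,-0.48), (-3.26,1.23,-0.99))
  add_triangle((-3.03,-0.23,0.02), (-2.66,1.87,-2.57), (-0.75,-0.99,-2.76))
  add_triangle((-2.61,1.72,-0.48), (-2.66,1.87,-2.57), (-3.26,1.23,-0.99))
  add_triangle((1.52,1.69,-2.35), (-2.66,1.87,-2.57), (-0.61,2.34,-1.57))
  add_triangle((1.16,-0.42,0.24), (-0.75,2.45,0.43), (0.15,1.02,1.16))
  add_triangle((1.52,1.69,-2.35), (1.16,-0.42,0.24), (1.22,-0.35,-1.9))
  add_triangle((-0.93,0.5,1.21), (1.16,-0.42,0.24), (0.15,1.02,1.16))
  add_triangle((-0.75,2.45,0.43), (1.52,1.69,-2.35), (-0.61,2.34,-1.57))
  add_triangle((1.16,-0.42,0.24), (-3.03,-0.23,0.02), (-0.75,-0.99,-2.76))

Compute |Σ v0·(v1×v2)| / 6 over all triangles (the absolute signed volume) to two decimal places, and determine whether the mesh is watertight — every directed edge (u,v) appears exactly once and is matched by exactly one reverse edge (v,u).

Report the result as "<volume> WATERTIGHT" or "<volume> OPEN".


27.99 WATERTIGHT

Per-triangle v0·(v1×v2)/6:
  t1: +1.4016
  t2: +1.6939
  t3: +0.3802
  t4: +1.0412
  t5: +1.3756
  t6: +1.7992
  t7: +1.8142
  t8: +0.8723
  t9: +0.5230
  t10: +0.5712
  t11: +5.0578
  t12: +0.6088
  t13: +4.1123
  t14: +0.8511
  t15: +2.0361
  t16: +0.3539
  t17: +0.8850
  t18: +0.2556
  t19: +1.5329
  t20: +0.8261
Σ = +27.9921 → |volume| = 27.99

Directed edges: 60 total, each appears once with its reverse present → watertight.


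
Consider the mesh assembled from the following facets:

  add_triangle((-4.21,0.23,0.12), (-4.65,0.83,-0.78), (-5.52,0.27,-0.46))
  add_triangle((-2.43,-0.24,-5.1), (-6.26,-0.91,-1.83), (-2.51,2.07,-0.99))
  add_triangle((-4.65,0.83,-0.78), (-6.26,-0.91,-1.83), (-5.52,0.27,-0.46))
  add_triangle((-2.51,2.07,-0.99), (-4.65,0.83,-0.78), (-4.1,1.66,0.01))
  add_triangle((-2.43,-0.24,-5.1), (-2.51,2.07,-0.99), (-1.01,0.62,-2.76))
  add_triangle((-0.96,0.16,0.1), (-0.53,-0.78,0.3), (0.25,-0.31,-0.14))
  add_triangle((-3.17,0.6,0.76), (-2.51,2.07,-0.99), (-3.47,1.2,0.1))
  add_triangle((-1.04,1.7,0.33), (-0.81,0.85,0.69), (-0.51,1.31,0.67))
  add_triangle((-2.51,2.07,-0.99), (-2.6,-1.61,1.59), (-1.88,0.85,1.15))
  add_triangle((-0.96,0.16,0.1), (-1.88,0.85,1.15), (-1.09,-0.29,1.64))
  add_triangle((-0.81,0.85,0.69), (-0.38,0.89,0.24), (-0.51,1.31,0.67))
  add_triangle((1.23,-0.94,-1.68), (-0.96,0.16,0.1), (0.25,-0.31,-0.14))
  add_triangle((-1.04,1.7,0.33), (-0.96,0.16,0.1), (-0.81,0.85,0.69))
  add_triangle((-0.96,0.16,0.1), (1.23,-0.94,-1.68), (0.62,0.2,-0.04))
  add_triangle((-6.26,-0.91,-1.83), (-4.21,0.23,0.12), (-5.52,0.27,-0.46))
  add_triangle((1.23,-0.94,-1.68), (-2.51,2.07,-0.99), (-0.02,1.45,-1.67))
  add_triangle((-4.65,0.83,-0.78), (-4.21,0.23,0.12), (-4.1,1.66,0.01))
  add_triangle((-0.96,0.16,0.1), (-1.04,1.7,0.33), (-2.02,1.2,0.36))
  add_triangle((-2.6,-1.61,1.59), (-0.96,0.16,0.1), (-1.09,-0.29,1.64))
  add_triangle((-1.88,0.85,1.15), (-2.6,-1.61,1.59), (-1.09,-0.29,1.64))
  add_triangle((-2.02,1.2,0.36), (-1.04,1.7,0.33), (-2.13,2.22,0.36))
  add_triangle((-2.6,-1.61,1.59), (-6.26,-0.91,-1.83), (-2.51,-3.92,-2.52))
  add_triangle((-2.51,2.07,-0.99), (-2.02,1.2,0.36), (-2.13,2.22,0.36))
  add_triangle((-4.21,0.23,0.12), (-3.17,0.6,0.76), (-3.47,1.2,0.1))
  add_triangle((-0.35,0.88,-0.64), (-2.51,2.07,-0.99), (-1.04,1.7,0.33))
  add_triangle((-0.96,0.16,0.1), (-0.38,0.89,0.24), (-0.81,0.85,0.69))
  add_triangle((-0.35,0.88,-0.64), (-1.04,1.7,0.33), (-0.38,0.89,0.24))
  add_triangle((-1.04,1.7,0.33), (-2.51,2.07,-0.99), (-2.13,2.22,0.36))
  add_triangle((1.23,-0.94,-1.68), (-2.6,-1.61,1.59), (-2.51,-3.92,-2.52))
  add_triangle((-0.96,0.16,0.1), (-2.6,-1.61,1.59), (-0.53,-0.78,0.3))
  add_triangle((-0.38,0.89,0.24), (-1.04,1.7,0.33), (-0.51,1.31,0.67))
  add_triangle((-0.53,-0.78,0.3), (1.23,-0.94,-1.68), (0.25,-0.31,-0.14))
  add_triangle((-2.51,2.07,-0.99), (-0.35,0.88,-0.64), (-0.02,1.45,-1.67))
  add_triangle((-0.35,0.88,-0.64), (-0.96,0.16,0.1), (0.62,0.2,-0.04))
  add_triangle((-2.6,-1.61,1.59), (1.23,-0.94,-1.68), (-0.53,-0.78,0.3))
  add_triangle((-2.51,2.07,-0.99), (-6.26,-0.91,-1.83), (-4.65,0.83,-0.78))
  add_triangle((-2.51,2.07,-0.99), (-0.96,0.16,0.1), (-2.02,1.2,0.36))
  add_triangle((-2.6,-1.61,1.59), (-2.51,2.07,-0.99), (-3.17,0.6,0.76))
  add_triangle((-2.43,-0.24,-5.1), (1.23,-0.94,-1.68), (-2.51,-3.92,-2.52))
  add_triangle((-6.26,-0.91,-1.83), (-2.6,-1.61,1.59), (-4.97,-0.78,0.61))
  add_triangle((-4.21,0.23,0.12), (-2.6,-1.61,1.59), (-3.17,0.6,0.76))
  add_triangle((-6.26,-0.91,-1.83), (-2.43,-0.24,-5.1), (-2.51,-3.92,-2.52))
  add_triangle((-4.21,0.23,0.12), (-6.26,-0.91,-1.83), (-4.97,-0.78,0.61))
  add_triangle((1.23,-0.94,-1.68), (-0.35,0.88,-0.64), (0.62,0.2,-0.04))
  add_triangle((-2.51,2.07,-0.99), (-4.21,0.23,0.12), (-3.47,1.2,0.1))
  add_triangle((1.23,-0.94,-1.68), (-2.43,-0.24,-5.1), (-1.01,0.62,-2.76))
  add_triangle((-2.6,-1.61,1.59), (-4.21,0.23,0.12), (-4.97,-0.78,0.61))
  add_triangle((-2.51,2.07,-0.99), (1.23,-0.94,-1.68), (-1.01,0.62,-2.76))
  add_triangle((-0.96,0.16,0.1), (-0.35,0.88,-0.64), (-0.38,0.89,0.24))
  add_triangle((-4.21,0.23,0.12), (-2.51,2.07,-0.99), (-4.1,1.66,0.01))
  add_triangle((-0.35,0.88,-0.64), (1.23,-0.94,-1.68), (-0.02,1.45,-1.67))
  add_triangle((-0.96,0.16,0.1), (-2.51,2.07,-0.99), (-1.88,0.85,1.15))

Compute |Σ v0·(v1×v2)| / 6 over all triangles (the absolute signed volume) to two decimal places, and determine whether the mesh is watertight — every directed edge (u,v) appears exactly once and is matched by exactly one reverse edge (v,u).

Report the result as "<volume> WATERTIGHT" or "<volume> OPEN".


Per-triangle v0·(v1×v2)/6:
  t1: +0.2697
  t2: +11.1211
  t3: +1.1644
  t4: +1.2864
  t5: +1.8480
  t6: -0.0263
  t7: +0.1599
  t8: +0.0775
  t9: +2.2043
  t10: -0.2031
  t11: -0.0244
  t12: -0.0532
  t13: +0.1226
  t14: -0.0724
  t15: +0.4978
  t16: +1.2467
  t17: +0.8763
  t18: -0.0059
  t19: -0.3995
  t20: +0.8496
  t21: +0.0536
  t22: +11.0129
  t23: +0.4581
  t24: +0.4744
  t25: +0.3600
  t26: -0.0572
  t27: +0.0414
  t28: +0.2794
  t29: +2.0389
  t30: -0.1032
  t31: +0.0138
  t32: +0.0593
  t33: +0.1102
  t34: +0.0361
  t35: +0.1639
  t36: +1.8744
  t37: +0.2124
  t38: -0.9533
  t39: +7.5190
  t40: +2.5107
  t41: +1.2772
  t42: +16.4930
  t43: +1.8933
  t44: +0.2558
  t45: +0.7541
  t46: +1.5175
  t47: +0.5427
  t48: +0.2664
  t49: -0.1158
  t50: -0.9247
  t51: -0.1157
  t52: -0.3596
Σ = +68.5281 → |volume| = 68.53

Directed edges: 156 total, each appears once with its reverse present → watertight.

68.53 WATERTIGHT


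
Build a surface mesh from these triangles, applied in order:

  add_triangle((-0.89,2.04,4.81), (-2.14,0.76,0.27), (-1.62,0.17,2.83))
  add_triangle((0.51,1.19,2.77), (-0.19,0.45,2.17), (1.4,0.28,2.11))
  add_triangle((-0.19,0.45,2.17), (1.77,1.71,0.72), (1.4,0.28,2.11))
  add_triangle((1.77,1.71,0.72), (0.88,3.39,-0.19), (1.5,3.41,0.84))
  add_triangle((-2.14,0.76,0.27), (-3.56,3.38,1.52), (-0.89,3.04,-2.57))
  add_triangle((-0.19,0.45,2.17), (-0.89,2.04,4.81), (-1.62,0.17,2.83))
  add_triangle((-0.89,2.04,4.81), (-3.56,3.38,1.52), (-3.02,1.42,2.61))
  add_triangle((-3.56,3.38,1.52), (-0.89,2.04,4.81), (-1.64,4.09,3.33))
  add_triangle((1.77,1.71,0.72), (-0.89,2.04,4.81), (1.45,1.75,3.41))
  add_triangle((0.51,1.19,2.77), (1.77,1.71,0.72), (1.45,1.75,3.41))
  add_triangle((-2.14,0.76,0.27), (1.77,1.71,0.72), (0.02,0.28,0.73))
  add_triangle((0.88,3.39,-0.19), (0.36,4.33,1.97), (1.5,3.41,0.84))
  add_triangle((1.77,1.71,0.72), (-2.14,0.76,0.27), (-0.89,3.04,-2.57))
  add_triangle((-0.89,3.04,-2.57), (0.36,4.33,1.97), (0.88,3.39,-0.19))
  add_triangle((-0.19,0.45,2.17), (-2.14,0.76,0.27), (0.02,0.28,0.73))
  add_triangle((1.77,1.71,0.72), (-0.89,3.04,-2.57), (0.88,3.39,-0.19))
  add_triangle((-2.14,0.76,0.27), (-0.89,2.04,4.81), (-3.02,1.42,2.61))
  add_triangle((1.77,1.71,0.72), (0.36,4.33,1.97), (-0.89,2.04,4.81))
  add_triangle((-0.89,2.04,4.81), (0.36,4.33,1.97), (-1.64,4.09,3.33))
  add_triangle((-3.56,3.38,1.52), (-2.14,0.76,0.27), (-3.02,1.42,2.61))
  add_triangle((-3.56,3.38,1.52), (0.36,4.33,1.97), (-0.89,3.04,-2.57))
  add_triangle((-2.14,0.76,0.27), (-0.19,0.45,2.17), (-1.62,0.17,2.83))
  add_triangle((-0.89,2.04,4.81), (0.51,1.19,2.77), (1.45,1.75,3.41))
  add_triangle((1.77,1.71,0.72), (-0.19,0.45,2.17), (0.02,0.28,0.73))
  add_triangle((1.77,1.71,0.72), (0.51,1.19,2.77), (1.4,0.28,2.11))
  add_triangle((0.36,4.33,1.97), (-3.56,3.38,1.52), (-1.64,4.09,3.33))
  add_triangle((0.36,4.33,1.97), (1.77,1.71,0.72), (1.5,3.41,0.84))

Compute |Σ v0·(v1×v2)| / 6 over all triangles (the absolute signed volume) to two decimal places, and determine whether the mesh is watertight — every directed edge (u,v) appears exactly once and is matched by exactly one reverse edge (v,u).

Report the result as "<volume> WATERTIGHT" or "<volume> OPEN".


Per-triangle v0·(v1×v2)/6:
  t1: +2.2935
  t2: +0.3957
  t3: -0.9990
  t4: +0.4892
  t5: +3.0644
  t6: +0.5881
  t7: +4.7405
  t8: +4.7931
  t9: +1.8798
  t10: -0.3162
  t11: -0.5144
  t12: +1.2137
  t13: -3.1538
  t14: +3.1350
  t15: -0.1198
  t16: +1.0239
  t17: -0.7883
  t18: +4.5159
  t19: +4.4235
  t20: +1.5493
  t21: +10.9430
  t22: -0.6685
  t23: +0.2237
  t24: -0.0379
  t25: +1.1277
  t26: +4.0979
  t27: +0.7848
Σ = +44.6849 → |volume| = 44.68

Directed edges: 81 total; 3 unmatched, e.g. (0.51,1.19,2.77)→(-0.19,0.45,2.17) → open.

44.68 OPEN


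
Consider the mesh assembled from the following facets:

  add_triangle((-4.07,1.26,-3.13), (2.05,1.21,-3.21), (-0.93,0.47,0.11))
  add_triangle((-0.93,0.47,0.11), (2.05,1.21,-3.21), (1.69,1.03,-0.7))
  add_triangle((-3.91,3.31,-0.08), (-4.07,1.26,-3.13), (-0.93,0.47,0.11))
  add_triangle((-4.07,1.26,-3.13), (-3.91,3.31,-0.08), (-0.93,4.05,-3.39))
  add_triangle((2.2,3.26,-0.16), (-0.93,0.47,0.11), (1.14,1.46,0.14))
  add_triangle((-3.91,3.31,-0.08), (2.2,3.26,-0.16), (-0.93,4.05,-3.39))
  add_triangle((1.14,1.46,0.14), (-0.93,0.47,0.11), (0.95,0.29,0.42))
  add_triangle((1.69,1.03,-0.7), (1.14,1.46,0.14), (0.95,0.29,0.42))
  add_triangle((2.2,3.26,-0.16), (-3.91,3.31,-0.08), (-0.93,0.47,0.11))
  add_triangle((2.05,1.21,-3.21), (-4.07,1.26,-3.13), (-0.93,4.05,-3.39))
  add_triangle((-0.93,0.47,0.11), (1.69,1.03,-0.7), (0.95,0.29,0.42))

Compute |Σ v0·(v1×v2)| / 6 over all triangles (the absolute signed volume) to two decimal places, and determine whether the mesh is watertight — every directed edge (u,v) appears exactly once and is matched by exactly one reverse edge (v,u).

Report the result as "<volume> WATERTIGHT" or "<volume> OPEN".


Per-triangle v0·(v1×v2)/6:
  t1: -1.6238
  t2: -0.6925
  t3: +0.8137
  t4: +11.2788
  t5: +0.1546
  t6: +10.8167
  t7: +0.1352
  t8: +0.2252
  t9: +0.3883
  t10: +8.8681
  t11: -0.2152
Σ = +30.1492 → |volume| = 30.15

Directed edges: 33 total; 5 unmatched, e.g. (2.05,1.21,-3.21)→(1.69,1.03,-0.7) → open.

30.15 OPEN


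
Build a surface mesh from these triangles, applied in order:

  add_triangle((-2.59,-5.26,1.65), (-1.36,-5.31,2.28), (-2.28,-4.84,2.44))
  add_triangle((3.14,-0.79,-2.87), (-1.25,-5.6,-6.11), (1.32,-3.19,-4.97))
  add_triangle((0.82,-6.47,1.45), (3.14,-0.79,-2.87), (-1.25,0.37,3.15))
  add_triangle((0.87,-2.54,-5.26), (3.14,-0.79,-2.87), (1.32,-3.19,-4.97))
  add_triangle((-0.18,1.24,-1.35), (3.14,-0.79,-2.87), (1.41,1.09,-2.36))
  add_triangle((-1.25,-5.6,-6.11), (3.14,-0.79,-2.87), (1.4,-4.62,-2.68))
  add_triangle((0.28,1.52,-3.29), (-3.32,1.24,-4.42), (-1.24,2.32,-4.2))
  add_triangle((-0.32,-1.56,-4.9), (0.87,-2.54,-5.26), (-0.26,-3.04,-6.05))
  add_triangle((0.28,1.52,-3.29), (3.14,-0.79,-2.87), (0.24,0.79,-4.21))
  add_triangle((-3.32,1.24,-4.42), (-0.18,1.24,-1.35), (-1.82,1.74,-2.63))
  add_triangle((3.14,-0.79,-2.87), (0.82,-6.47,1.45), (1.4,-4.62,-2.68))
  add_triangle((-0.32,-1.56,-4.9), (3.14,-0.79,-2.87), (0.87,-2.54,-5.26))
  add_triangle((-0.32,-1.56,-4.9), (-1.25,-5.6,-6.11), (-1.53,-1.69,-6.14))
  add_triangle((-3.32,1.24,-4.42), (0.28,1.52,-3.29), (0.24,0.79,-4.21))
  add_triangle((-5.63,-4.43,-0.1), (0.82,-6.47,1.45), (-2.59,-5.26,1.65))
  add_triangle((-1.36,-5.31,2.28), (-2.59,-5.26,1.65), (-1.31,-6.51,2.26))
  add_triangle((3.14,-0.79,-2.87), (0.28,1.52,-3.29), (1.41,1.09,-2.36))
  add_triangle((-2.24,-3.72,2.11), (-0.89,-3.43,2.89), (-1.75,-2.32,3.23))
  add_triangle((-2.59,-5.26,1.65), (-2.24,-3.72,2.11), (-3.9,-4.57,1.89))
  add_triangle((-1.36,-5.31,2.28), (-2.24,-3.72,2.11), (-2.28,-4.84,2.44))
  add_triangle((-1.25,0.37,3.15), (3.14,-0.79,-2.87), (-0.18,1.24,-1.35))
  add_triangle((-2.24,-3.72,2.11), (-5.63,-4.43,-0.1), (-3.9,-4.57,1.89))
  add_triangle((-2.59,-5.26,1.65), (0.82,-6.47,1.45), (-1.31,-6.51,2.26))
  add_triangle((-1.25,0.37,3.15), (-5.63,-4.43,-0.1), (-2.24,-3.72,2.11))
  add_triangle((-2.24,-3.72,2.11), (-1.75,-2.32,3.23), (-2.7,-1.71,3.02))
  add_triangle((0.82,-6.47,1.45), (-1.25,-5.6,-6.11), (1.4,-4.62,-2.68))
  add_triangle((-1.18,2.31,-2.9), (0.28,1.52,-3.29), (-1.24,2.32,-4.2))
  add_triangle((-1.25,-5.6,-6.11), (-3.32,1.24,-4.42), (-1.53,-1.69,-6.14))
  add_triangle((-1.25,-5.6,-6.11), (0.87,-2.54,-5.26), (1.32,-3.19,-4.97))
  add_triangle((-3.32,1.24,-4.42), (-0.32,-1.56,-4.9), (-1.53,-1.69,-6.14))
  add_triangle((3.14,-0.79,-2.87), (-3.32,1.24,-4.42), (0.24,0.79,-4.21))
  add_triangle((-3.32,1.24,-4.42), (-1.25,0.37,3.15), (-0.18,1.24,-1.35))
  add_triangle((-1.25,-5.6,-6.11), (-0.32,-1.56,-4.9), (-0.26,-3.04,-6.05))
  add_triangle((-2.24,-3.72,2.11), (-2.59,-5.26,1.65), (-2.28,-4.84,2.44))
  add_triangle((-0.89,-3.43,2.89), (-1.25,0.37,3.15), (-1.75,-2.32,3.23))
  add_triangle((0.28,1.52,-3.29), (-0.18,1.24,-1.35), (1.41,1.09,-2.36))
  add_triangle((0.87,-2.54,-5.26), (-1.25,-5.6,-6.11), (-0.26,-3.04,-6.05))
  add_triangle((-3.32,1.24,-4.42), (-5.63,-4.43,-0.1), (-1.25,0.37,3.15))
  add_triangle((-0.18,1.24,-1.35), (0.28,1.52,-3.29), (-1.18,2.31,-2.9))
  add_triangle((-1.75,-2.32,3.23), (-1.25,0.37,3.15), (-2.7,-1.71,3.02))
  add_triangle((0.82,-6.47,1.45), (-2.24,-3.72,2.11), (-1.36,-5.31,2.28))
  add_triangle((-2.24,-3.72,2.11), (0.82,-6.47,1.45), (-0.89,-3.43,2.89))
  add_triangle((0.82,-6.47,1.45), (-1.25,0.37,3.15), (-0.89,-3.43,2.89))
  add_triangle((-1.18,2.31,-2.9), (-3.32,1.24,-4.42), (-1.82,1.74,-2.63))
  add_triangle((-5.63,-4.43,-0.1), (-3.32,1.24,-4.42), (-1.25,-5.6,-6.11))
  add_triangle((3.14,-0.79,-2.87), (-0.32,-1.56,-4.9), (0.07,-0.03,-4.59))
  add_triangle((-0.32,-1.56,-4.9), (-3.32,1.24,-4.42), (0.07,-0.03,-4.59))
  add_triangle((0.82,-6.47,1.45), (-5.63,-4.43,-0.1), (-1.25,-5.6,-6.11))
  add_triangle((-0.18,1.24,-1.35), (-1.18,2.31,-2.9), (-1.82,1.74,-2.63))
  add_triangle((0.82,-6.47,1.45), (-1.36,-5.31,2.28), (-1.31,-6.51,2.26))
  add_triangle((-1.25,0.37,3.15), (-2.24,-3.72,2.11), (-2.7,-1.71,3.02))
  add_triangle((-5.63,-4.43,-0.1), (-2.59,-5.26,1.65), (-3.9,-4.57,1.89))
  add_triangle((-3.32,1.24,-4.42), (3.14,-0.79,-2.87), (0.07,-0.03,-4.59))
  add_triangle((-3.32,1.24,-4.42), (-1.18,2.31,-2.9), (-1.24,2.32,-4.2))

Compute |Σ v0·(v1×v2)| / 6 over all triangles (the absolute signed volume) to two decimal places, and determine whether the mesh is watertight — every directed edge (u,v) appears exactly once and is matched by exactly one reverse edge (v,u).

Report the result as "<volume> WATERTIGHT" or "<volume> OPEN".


Per-triangle v0·(v1×v2)/6:
  t1: +0.9582
  t2: +0.8019
  t3: +6.6444
  t4: +2.1061
  t5: -0.4753
  t6: +11.8637
  t7: +1.4719
  t8: +1.0084
  t9: +1.9713
  t10: -0.5171
  t11: +9.5029
  t12: +2.4742
  t13: +3.5538
  t14: +2.2889
  t15: +6.9835
  t16: +0.7812
  t17: +1.4024
  t18: +1.6016
  t19: +1.2006
  t20: +0.0599
  t21: +1.2991
  t22: -0.5703
  t23: +1.7282
  t24: +8.5569
  t25: +1.5335
  t26: +14.3200
  t27: +0.5528
  t28: +8.2108
  t29: +2.7223
  t30: +1.7853
  t31: +2.4723
  t32: +3.0646
  t33: +1.1774
  t34: +0.4152
  t35: +1.2906
  t36: +0.4086
  t37: +2.6934
  t38: +17.0058
  t39: +0.3253
  t40: +1.6204
  t41: -0.3890
  t42: +4.3792
  t43: +1.8661
  t44: +0.5656
  t45: +40.8971
  t46: +3.8521
  t47: +4.3427
  t48: +46.8628
  t49: -0.0037
  t50: +0.7534
  t51: -1.6075
  t52: +3.5344
  t53: +1.0069
  t54: +1.2711
Σ = +233.6263 → |volume| = 233.63

Directed edges: 162 total, each appears once with its reverse present → watertight.

233.63 WATERTIGHT


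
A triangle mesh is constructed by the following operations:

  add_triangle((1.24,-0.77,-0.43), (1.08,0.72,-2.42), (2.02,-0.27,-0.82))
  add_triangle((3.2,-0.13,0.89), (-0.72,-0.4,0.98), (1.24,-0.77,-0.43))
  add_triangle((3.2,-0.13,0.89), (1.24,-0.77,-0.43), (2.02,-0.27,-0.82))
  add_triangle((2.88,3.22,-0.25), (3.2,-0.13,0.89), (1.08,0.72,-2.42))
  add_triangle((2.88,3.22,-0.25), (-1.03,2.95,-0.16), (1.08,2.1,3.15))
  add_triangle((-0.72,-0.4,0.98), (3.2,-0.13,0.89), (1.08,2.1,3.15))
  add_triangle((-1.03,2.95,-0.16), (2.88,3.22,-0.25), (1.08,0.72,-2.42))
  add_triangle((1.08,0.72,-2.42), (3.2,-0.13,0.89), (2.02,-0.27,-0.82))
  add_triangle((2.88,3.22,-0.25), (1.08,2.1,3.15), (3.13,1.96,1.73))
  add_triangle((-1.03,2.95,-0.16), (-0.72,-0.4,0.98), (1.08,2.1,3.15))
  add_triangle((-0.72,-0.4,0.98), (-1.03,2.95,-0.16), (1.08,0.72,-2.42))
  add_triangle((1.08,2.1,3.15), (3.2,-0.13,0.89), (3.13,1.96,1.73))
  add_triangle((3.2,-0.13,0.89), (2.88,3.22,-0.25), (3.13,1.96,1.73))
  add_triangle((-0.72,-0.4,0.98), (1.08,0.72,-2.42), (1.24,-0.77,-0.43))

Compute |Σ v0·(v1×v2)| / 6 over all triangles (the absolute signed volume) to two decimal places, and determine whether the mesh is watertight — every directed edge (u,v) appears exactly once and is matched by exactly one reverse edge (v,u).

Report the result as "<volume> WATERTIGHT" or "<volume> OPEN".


30.75 WATERTIGHT

Per-triangle v0·(v1×v2)/6:
  t1: +0.3818
  t2: +0.6304
  t3: +0.4527
  t4: +4.4134
  t5: +6.4930
  t6: +2.0019
  t7: +4.6382
  t8: +0.8356
  t9: +3.2546
  t10: +2.2339
  t11: +0.3790
  t12: +2.1893
  t13: +2.6995
  t14: +0.1482
Σ = +30.7515 → |volume| = 30.75

Directed edges: 42 total, each appears once with its reverse present → watertight.


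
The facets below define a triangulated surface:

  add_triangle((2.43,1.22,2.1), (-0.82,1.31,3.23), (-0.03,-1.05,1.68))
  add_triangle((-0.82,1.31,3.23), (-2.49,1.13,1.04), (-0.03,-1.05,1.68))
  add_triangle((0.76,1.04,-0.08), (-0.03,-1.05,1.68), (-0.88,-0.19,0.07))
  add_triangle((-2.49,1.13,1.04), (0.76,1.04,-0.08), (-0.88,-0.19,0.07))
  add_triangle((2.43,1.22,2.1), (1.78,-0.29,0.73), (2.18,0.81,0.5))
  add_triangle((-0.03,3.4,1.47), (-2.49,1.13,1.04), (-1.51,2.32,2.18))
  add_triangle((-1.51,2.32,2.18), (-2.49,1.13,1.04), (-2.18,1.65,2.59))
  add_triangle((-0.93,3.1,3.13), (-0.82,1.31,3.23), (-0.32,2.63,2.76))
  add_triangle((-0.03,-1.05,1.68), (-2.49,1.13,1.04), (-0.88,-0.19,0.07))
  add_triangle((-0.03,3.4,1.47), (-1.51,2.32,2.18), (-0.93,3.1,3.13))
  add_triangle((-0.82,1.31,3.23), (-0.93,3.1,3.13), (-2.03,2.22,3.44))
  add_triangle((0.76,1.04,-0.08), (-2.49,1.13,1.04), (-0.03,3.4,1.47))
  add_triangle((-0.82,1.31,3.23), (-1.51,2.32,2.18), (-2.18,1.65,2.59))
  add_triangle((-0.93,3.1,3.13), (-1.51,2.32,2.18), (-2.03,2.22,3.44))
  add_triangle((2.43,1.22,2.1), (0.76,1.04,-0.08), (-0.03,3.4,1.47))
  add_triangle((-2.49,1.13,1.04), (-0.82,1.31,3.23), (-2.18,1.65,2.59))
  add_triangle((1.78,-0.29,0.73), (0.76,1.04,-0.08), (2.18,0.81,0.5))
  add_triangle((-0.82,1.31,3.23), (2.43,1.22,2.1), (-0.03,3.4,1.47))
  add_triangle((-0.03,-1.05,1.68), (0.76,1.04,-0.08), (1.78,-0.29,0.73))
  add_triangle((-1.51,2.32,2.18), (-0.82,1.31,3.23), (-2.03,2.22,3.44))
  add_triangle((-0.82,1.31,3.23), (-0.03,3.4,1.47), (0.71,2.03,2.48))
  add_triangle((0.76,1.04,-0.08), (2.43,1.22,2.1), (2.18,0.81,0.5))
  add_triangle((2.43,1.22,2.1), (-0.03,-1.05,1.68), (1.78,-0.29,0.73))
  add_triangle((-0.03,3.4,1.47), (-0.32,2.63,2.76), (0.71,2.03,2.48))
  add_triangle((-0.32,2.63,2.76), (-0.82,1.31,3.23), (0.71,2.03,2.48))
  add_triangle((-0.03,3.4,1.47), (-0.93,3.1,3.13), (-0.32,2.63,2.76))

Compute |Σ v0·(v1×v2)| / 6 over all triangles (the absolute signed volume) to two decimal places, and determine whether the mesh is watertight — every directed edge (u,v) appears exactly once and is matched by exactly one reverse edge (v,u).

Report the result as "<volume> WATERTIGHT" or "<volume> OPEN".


19.30 WATERTIGHT

Per-triangle v0·(v1×v2)/6:
  t1: +2.8404
  t2: +1.9236
  t3: -0.2125
  t4: +0.1129
  t5: +0.5703
  t6: +1.1886
  t7: +0.7146
  t8: +0.4852
  t9: +0.5392
  t10: +0.9086
  t11: +1.0797
  t12: +0.5040
  t13: +0.8681
  t14: +0.6185
  t15: +1.4180
  t16: +0.1380
  t17: -0.0007
  t18: +4.4045
  t19: -0.4617
  t20: -0.4693
  t21: -1.8327
  t22: +0.4539
  t23: +1.1566
  t24: +0.9389
  t25: +0.8795
  t26: +0.5291
Σ = +19.2952 → |volume| = 19.30

Directed edges: 78 total, each appears once with its reverse present → watertight.


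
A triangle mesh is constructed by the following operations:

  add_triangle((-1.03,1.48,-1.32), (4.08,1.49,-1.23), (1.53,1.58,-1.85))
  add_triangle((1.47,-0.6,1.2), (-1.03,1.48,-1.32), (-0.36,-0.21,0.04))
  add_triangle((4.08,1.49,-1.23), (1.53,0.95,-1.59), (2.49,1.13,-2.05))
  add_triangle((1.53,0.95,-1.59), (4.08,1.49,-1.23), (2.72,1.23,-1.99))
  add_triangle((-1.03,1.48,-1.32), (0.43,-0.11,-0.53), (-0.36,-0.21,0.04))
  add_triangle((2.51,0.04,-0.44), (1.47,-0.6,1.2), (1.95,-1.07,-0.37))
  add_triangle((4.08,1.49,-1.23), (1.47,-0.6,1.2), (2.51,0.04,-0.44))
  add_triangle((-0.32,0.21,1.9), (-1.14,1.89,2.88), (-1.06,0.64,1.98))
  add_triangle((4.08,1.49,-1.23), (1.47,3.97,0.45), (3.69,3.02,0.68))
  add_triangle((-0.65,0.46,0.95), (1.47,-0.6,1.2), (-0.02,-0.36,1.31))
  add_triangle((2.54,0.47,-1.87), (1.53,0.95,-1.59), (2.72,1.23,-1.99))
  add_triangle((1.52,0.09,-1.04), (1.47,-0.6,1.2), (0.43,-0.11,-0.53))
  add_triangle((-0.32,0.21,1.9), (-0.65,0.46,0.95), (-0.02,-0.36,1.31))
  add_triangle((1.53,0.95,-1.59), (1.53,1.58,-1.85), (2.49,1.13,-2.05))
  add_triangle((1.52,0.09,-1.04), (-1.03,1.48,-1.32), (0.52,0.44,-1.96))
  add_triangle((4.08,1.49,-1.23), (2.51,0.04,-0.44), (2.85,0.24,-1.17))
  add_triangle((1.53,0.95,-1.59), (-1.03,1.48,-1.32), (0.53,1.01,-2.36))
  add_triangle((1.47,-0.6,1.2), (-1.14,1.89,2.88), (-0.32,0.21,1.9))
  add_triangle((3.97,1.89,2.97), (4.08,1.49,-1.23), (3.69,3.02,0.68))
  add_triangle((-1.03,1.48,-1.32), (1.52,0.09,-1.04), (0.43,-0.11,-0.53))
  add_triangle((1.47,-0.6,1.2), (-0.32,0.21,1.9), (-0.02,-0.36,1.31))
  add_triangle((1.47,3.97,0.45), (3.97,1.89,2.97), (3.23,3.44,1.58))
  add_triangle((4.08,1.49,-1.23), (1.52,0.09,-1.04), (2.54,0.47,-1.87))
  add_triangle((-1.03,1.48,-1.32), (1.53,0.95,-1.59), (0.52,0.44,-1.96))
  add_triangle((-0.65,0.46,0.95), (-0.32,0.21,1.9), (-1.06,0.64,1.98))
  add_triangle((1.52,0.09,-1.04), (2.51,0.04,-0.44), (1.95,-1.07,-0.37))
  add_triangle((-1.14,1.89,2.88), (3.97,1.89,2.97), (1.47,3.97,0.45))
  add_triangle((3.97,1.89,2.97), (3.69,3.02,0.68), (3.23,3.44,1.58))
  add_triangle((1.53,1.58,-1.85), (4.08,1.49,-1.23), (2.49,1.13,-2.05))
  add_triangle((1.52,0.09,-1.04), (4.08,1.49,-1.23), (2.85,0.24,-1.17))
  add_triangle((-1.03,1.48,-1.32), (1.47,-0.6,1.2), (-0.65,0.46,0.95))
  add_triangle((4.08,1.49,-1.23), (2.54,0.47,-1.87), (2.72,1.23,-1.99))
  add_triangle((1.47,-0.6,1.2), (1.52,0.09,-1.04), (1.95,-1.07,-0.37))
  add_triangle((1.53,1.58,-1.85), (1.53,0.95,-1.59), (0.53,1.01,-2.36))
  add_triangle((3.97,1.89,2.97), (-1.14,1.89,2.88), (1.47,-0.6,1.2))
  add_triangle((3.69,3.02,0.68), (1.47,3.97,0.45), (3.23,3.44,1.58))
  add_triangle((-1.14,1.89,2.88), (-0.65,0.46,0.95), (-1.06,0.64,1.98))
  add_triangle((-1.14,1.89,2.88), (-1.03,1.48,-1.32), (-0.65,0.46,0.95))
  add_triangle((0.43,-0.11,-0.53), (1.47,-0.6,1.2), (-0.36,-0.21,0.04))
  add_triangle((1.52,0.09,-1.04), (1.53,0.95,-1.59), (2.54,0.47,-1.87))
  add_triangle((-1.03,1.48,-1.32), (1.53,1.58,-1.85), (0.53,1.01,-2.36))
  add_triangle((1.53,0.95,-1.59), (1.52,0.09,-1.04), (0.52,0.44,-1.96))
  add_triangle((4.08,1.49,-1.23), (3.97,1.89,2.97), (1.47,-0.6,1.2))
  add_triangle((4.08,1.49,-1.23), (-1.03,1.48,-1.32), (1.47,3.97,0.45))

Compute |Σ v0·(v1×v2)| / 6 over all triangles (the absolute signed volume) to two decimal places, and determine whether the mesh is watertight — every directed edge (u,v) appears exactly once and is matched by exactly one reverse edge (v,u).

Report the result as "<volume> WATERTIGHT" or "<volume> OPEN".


Per-triangle v0·(v1×v2)/6:
  t1: +0.6205
  t2: +0.0448
  t3: -0.1763
  t4: +0.1296
  t5: +0.0913
  t6: +0.6788
  t7: +0.7347
  t8: +0.2742
  t9: +3.1688
  t10: -0.1968
  t11: +0.1461
  t12: +0.1167
  t13: +0.0558
  t14: +0.0588
  t15: -0.4164
  t16: +0.3577
  t17: -0.5628
  t18: +0.6803
  t19: +4.2022
  t20: +0.1615
  t21: +0.2207
  t22: +0.9920
  t23: +0.1682
  t24: +0.6959
  t25: -0.0163
  t26: +0.3571
  t27: +9.1228
  t28: +1.9196
  t29: +0.6939
  t30: +0.2185
  t31: -0.4072
  t32: +0.5418
  t33: -0.4946
  t34: +0.2455
  t35: +3.3718
  t36: +1.5880
  t37: +0.0650
  t38: +0.4303
  t39: +0.0717
  t40: +0.0152
  t41: +0.8124
  t42: +0.2930
  t43: +3.7130
  t44: +4.9339
Σ = +39.7218 → |volume| = 39.72

Directed edges: 132 total; 6 unmatched, e.g. (2.51,0.04,-0.44)→(2.85,0.24,-1.17) → open.

39.72 OPEN
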